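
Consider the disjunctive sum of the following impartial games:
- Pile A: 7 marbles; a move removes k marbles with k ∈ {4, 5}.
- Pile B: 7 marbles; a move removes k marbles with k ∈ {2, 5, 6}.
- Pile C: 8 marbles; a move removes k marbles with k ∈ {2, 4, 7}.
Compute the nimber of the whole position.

Grundy values for pile A (subtraction set {4, 5}):
k:     0  1  2  3  4  5  6  7
g(k):  0  0  0  0  1  1  1  1
So g(7) = 1.
Grundy values for pile B (subtraction set {2, 5, 6}):
k:     0  1  2  3  4  5  6  7
g(k):  0  0  1  1  0  2  1  3
So g(7) = 3.
Grundy values for pile C (subtraction set {2, 4, 7}):
g(0) = mex{} = 0
g(1) = mex{} = 0
g(2) = mex{0} = 1
g(3) = mex{0} = 1
g(4) = mex{0,1} = 2
g(5) = mex{0,1} = 2
g(6) = mex{1,2} = 0
g(7) = mex{0,1,2} = 3
g(8) = mex{0,2} = 1
So g(8) = 1.
The value of a disjunctive sum is the nim-sum of the parts.
Combined value = 1 XOR 3 XOR 1 = 3.

3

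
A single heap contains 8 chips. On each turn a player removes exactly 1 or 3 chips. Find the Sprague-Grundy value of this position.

0

Build the Grundy sequence with g(k) = mex{g(k−s) : s ∈ {1, 3}, s ≤ k}:
g(0) = mex{} = 0
g(1) = mex{0} = 1
g(2) = mex{1} = 0
g(3) = mex{0} = 1
g(4) = mex{1} = 0
g(5) = mex{0} = 1
g(6) = mex{1} = 0
g(7) = mex{0} = 1
g(8) = mex{1} = 0
So g(8) = 0.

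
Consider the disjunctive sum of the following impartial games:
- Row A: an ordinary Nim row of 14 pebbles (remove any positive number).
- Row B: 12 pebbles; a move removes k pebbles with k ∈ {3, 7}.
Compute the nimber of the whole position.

14

Row A is a plain Nim row of size 14, so its Grundy value is 14.
Build the Grundy sequence for row B with g(k) = mex{g(k−s) : s ∈ {3, 7}, s ≤ k}:
k:     0  1  2  3  4  5  6  7  8  9 10 11 12
g(k):  0  0  0  1  1  1  0  2  2  1  0  0  0
So g(12) = 0.
By the Sprague-Grundy theorem, the Grundy value of a sum of independent games is the XOR of the component values.
Combined value = 14 XOR 0 = 14.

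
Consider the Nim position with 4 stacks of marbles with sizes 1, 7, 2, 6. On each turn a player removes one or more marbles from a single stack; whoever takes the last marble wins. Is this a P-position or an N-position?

N-position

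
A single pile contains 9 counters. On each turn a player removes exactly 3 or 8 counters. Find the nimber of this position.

1

Grundy values for subtraction set {3, 8}:
k:     0  1  2  3  4  5  6  7  8  9
g(k):  0  0  0  1  1  1  0  0  2  1
So g(9) = 1.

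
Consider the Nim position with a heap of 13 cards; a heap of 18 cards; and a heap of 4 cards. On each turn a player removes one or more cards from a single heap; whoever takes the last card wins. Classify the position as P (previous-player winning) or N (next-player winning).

Compute the nim-sum pairwise:
13 ⊕ 18 = 31
31 ⊕ 4 = 27
The nim-sum is 27 ≠ 0, so this is an N-position: the player to move can win.

N-position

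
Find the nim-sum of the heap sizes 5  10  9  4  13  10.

Compute the nim-sum pairwise:
5 ^ 10 = 15
15 ^ 9 = 6
6 ^ 4 = 2
2 ^ 13 = 15
15 ^ 10 = 5

5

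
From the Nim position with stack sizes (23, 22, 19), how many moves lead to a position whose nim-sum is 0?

Write each in binary and XOR column by column:
  10111  (23)
  10110  (22)
  10011  (19)
  -----
  10010  (18)
The overall nim-sum is X = 18. A stack of size p has a winning move iff p XOR X < p (reduce it to p XOR X).
  23: 23 XOR 18 = 5 < 23 — winning move (to 5).
  22: 22 XOR 18 = 4 < 22 — winning move (to 4).
  19: 19 XOR 18 = 1 < 19 — winning move (to 1).
That gives 3 winning moves.

3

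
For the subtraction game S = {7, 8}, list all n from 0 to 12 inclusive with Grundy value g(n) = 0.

0, 1, 2, 3, 4, 5, 6

Grundy values for subtraction set {7, 8}:
g(0) = mex{} = 0
g(1) = mex{} = 0
g(2) = mex{} = 0
g(3) = mex{} = 0
g(4) = mex{} = 0
g(5) = mex{} = 0
g(6) = mex{} = 0
g(7) = mex{0} = 1
g(8) = mex{0} = 1
g(9) = mex{0} = 1
g(10) = mex{0} = 1
g(11) = mex{0} = 1
g(12) = mex{0} = 1
The P-positions (g = 0) in 0..12 are 0, 1, 2, 3, 4, 5, 6.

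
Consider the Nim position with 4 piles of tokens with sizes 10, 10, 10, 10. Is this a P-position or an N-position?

Write each in binary and XOR column by column:
  1010  (10)
  1010  (10)
  1010  (10)
  1010  (10)
  ----
  0000  (0)
The nim-sum is 0, so this is a P-position: the player to move is in a losing position under optimal play.

P-position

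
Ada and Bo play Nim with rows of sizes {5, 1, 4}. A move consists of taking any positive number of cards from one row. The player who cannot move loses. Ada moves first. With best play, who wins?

In binary:
  101  (5)
  001  (1)
  100  (4)
  ---
  000  (0)
The nim-sum is 0, so this is a P-position: the player to move is in a losing position under optimal play; Ada is about to move from it and so loses — Bo wins.

Bo wins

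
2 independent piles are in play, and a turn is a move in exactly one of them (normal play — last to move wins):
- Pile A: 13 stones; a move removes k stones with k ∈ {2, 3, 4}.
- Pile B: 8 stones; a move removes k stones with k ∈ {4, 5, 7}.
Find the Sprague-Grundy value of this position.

2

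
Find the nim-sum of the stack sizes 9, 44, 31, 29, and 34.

5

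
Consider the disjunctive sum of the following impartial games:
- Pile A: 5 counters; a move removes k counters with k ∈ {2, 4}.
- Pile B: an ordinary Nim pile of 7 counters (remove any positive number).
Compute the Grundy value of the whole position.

5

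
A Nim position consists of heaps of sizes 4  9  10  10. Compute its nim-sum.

13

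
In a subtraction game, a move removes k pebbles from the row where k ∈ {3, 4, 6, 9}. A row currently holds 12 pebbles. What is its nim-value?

Build the Grundy sequence with g(k) = mex{g(k−s) : s ∈ {3, 4, 6, 9}, s ≤ k}:
g(0) = mex{} = 0
g(1) = mex{} = 0
g(2) = mex{} = 0
g(3) = mex{0} = 1
g(4) = mex{0} = 1
g(5) = mex{0} = 1
g(6) = mex{0,1} = 2
g(7) = mex{0,1} = 2
g(8) = mex{0,1} = 2
g(9) = mex{0,1,2} = 3
g(10) = mex{0,1,2} = 3
g(11) = mex{0,1,2} = 3
g(12) = mex{1,2,3} = 0
So g(12) = 0.

0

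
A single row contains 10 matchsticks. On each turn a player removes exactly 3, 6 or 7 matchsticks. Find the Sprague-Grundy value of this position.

Grundy values for subtraction set {3, 6, 7}:
k:     0  1  2  3  4  5  6  7  8  9 10
g(k):  0  0  0  1  1  1  2  2  2  3  0
So g(10) = 0.

0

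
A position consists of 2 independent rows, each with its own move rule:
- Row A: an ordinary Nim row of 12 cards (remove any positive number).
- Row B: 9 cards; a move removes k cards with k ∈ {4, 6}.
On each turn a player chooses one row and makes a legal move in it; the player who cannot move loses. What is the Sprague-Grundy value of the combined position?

14

Row A is a plain Nim row of size 12, so its Grundy value is 12.
Grundy values for row B (subtraction set {4, 6}):
g(0) = mex{} = 0
g(1) = mex{} = 0
g(2) = mex{} = 0
g(3) = mex{} = 0
g(4) = mex{0} = 1
g(5) = mex{0} = 1
g(6) = mex{0} = 1
g(7) = mex{0} = 1
g(8) = mex{0,1} = 2
g(9) = mex{0,1} = 2
So g(9) = 2.
By the Sprague-Grundy theorem, the Grundy value of a sum of independent games is the XOR of the component values.
Combined value = 12 ⊕ 2 = 14.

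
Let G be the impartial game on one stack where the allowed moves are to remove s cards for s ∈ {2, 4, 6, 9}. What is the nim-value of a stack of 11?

Grundy values for subtraction set {2, 4, 6, 9}:
k:     0  1  2  3  4  5  6  7  8  9 10 11
g(k):  0  0  1  1  2  2  3  3  0  4  1  0
So g(11) = 0.

0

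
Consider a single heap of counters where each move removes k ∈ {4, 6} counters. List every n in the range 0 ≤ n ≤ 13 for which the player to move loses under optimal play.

Build the Grundy sequence with g(k) = mex{g(k−s) : s ∈ {4, 6}, s ≤ k}:
k:     0  1  2  3  4  5  6  7  8  9 10 11 12 13
g(k):  0  0  0  0  1  1  1  1  2  2  0  0  0  0
The P-positions (g = 0) in 0..13 are 0, 1, 2, 3, 10, 11, 12, 13.

0, 1, 2, 3, 10, 11, 12, 13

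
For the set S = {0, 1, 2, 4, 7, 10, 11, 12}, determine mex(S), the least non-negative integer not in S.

The values 0, 1, 2 are all present; 3 is the first non-negative integer missing from the set.

3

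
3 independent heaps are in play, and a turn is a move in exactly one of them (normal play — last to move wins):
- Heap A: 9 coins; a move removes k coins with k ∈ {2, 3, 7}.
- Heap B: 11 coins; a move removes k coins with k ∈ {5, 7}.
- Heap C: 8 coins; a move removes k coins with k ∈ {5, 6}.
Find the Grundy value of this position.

1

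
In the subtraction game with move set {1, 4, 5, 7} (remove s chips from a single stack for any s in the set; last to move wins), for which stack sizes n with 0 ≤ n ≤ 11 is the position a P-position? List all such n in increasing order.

Build the Grundy sequence with g(k) = mex{g(k−s) : s ∈ {1, 4, 5, 7}, s ≤ k}:
k:     0  1  2  3  4  5  6  7  8  9 10 11
g(k):  0  1  0  1  2  3  2  3  0  1  0  1
The P-positions (g = 0) in 0..11 are 0, 2, 8, 10.

0, 2, 8, 10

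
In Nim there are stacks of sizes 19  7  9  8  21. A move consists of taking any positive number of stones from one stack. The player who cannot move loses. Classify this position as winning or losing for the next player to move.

Compute the nim-sum pairwise:
19 XOR 7 = 20
20 XOR 9 = 29
29 XOR 8 = 21
21 XOR 21 = 0
The nim-sum is 0, so this is a P-position: the player to move is in a losing position under optimal play.

Losing position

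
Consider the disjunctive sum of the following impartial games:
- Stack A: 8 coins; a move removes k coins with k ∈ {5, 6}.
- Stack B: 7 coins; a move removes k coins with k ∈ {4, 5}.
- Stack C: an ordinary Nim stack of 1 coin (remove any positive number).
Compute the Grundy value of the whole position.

Grundy values for stack A (subtraction set {5, 6}):
g(0) = mex{} = 0
g(1) = mex{} = 0
g(2) = mex{} = 0
g(3) = mex{} = 0
g(4) = mex{} = 0
g(5) = mex{0} = 1
g(6) = mex{0} = 1
g(7) = mex{0} = 1
g(8) = mex{0} = 1
So g(8) = 1.
For stack B, compute g(0), g(1), … with moves {4, 5}:
g(0) = mex{} = 0
g(1) = mex{} = 0
g(2) = mex{} = 0
g(3) = mex{} = 0
g(4) = mex{0} = 1
g(5) = mex{0} = 1
g(6) = mex{0} = 1
g(7) = mex{0} = 1
So g(7) = 1.
Stack C is a plain Nim stack of size 1, so its Grundy value is 1.
The value of a disjunctive sum is the nim-sum of the parts.
Combined value = 1 XOR 1 XOR 1 = 1.

1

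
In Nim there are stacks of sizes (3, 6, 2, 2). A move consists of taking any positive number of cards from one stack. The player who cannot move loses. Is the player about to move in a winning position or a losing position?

Winning position

Compute the nim-sum pairwise:
3 XOR 6 = 5
5 XOR 2 = 7
7 XOR 2 = 5
The nim-sum is 5 ≠ 0, so this is an N-position: the player to move can win.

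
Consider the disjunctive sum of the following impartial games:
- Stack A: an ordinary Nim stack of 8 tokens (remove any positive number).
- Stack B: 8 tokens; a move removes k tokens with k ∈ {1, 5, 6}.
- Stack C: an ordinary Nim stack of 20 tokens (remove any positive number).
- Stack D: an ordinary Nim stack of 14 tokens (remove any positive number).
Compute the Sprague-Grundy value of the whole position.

Stack A is a plain Nim stack of size 8, so its Grundy value is 8.
Grundy values for stack B (subtraction set {1, 5, 6}):
k:     0  1  2  3  4  5  6  7  8
g(k):  0  1  0  1  0  1  2  3  2
So g(8) = 2.
Stack C is a plain Nim stack of size 20, so its Grundy value is 20.
Stack D is a plain Nim stack of size 14, so its Grundy value is 14.
By the Sprague-Grundy theorem, the Grundy value of a sum of independent games is the XOR of the component values.
Combined value = 8 ⊕ 2 ⊕ 20 ⊕ 14 = 16.

16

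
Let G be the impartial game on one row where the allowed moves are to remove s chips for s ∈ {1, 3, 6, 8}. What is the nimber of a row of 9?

Compute g(0), g(1), … for moves {1, 3, 6, 8}:
k:     0  1  2  3  4  5  6  7  8  9
g(k):  0  1  0  1  0  1  2  3  2  0
So g(9) = 0.

0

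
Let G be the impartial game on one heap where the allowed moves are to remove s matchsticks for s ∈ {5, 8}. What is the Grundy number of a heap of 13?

0

Build the Grundy sequence with g(k) = mex{g(k−s) : s ∈ {5, 8}, s ≤ k}:
k:     0  1  2  3  4  5  6  7  8  9 10 11 12 13
g(k):  0  0  0  0  0  1  1  1  1  1  2  2  2  0
So g(13) = 0.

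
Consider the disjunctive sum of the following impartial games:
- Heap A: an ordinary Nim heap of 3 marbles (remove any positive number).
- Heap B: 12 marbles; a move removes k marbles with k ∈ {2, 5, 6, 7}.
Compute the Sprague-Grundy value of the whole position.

3

Heap A is a plain Nim heap of size 3, so its Grundy value is 3.
Build the Grundy sequence for heap B with g(k) = mex{g(k−s) : s ∈ {2, 5, 6, 7}, s ≤ k}:
k:     0  1  2  3  4  5  6  7  8  9 10 11 12
g(k):  0  0  1  1  0  2  1  3  2  2  3  3  0
So g(12) = 0.
By the Sprague-Grundy theorem, the Grundy value of a sum of independent games is the XOR of the component values.
Combined value = 3 XOR 0 = 3.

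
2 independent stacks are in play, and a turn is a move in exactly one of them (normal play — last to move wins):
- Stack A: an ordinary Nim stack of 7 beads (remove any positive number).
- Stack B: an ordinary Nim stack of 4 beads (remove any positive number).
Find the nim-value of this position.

3

Stack A is a plain Nim stack of size 7, so its Grundy value is 7.
Stack B is a plain Nim stack of size 4, so its Grundy value is 4.
The value of a disjunctive sum is the nim-sum of the parts.
Combined value = 7 XOR 4 = 3.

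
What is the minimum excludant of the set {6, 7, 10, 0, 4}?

0 is in the set but 1 is not, so the mex is 1.

1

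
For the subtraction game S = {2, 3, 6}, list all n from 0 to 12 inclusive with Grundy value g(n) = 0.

Compute g(0), g(1), … for moves {2, 3, 6}:
g(0) = mex{} = 0
g(1) = mex{} = 0
g(2) = mex{0} = 1
g(3) = mex{0} = 1
g(4) = mex{0,1} = 2
g(5) = mex{1} = 0
g(6) = mex{0,1,2} = 3
g(7) = mex{0,2} = 1
g(8) = mex{0,1,3} = 2
g(9) = mex{1,3} = 0
g(10) = mex{1,2} = 0
g(11) = mex{0,2} = 1
g(12) = mex{0,3} = 1
The P-positions (g = 0) in 0..12 are 0, 1, 5, 9, 10.

0, 1, 5, 9, 10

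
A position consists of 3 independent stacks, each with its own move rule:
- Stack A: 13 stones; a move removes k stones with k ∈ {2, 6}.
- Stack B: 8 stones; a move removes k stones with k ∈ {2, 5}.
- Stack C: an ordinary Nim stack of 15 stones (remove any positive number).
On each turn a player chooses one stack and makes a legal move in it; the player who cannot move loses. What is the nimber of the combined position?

Grundy values for stack A (subtraction set {2, 6}):
g(0) = mex{} = 0
g(1) = mex{} = 0
g(2) = mex{0} = 1
g(3) = mex{0} = 1
g(4) = mex{1} = 0
g(5) = mex{1} = 0
g(6) = mex{0} = 1
g(7) = mex{0} = 1
g(8) = mex{1} = 0
g(9) = mex{1} = 0
g(10) = mex{0} = 1
g(11) = mex{0} = 1
g(12) = mex{1} = 0
g(13) = mex{1} = 0
So g(13) = 0.
Grundy values for stack B (subtraction set {2, 5}):
g(0) = mex{} = 0
g(1) = mex{} = 0
g(2) = mex{0} = 1
g(3) = mex{0} = 1
g(4) = mex{1} = 0
g(5) = mex{0,1} = 2
g(6) = mex{0} = 1
g(7) = mex{1,2} = 0
g(8) = mex{1} = 0
So g(8) = 0.
Stack C is a plain Nim stack of size 15, so its Grundy value is 15.
The value of a disjunctive sum is the nim-sum of the parts.
Combined value = 0 XOR 0 XOR 15 = 15.

15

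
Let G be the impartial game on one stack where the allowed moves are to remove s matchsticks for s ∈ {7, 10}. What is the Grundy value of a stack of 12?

Build the Grundy sequence with g(k) = mex{g(k−s) : s ∈ {7, 10}, s ≤ k}:
g(0) = mex{} = 0
g(1) = mex{} = 0
g(2) = mex{} = 0
g(3) = mex{} = 0
g(4) = mex{} = 0
g(5) = mex{} = 0
g(6) = mex{} = 0
g(7) = mex{0} = 1
g(8) = mex{0} = 1
g(9) = mex{0} = 1
g(10) = mex{0} = 1
g(11) = mex{0} = 1
g(12) = mex{0} = 1
So g(12) = 1.

1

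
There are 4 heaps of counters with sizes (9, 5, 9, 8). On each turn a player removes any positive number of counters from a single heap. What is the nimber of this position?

In binary:
  1001  (9)
  0101  (5)
  1001  (9)
  1000  (8)
  ----
  1101  (13)

13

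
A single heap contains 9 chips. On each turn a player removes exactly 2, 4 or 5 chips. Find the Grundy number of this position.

1

Grundy values for subtraction set {2, 4, 5}:
g(0) = mex{} = 0
g(1) = mex{} = 0
g(2) = mex{0} = 1
g(3) = mex{0} = 1
g(4) = mex{0,1} = 2
g(5) = mex{0,1} = 2
g(6) = mex{0,1,2} = 3
g(7) = mex{1,2} = 0
g(8) = mex{1,2,3} = 0
g(9) = mex{0,2} = 1
So g(9) = 1.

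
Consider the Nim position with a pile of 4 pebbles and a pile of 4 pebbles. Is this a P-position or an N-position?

Nim-sum: 4 ⊕ 4 = 0.
The nim-sum is 0, so this is a P-position: the player to move is in a losing position under optimal play.

P-position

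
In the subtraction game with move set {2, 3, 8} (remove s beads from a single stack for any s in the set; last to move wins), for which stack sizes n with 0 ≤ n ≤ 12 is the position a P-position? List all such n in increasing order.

Compute g(0), g(1), … for moves {2, 3, 8}:
k:     0  1  2  3  4  5  6  7  8  9 10 11 12
g(k):  0  0  1  1  2  0  0  1  1  2  0  0  1
The P-positions (g = 0) in 0..12 are 0, 1, 5, 6, 10, 11.

0, 1, 5, 6, 10, 11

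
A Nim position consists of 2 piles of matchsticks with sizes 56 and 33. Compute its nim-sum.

Write each in binary and XOR column by column:
  111000  (56)
  100001  (33)
  ------
  011001  (25)

25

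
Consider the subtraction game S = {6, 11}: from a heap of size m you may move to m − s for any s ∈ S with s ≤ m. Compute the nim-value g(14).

2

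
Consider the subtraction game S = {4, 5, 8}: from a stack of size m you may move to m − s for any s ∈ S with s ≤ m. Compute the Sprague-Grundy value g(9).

2

Compute g(0), g(1), … for moves {4, 5, 8}:
g(0) = mex{} = 0
g(1) = mex{} = 0
g(2) = mex{} = 0
g(3) = mex{} = 0
g(4) = mex{0} = 1
g(5) = mex{0} = 1
g(6) = mex{0} = 1
g(7) = mex{0} = 1
g(8) = mex{0,1} = 2
g(9) = mex{0,1} = 2
So g(9) = 2.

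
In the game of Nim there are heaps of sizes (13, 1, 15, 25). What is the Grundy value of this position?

26

Nim-sum: 13 ⊕ 1 ⊕ 15 ⊕ 25 = 26.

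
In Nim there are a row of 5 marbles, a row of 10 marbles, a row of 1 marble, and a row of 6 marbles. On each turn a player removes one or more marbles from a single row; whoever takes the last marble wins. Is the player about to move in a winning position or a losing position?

Winning position

Compute the nim-sum pairwise:
5 ⊕ 10 = 15
15 ⊕ 1 = 14
14 ⊕ 6 = 8
The nim-sum is 8 ≠ 0, so this is an N-position: the player to move can win.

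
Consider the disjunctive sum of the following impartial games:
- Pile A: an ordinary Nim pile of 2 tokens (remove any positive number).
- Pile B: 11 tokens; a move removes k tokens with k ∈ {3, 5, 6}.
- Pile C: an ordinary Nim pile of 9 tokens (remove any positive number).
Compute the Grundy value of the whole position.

11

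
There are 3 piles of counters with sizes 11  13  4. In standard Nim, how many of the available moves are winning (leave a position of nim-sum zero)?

1

Compute the nim-sum pairwise:
11 XOR 13 = 6
6 XOR 4 = 2
The overall nim-sum is X = 2. A pile of size p has a winning move iff p XOR X < p (reduce it to p XOR X).
  11: 11 XOR 2 = 9 < 11 — winning move (to 9).
  13: 13 XOR 2 = 15 ≥ 13 — no move.
  4: 4 XOR 2 = 6 ≥ 4 — no move.
That gives 1 winning move.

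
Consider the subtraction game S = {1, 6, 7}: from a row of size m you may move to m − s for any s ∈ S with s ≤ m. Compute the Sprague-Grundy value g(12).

0

Compute g(0), g(1), … for moves {1, 6, 7}:
k:     0  1  2  3  4  5  6  7  8  9 10 11 12
g(k):  0  1  0  1  0  1  2  3  2  3  2  3  0
So g(12) = 0.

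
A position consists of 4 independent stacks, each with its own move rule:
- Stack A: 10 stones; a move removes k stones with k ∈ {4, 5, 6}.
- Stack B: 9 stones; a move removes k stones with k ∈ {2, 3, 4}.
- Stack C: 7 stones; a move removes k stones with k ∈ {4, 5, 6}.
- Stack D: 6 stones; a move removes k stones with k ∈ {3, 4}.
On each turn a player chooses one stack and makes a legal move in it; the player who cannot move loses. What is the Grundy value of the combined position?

2

For stack A, compute g(0), g(1), … with moves {4, 5, 6}:
g(0) = mex{} = 0
g(1) = mex{} = 0
g(2) = mex{} = 0
g(3) = mex{} = 0
g(4) = mex{0} = 1
g(5) = mex{0} = 1
g(6) = mex{0} = 1
g(7) = mex{0} = 1
g(8) = mex{0,1} = 2
g(9) = mex{0,1} = 2
g(10) = mex{1} = 0
So g(10) = 0.
Build the Grundy sequence for stack B with g(k) = mex{g(k−s) : s ∈ {2, 3, 4}, s ≤ k}:
k:     0  1  2  3  4  5  6  7  8  9
g(k):  0  0  1  1  2  2  0  0  1  1
So g(9) = 1.
Grundy values for stack C (subtraction set {4, 5, 6}):
g(0) = mex{} = 0
g(1) = mex{} = 0
g(2) = mex{} = 0
g(3) = mex{} = 0
g(4) = mex{0} = 1
g(5) = mex{0} = 1
g(6) = mex{0} = 1
g(7) = mex{0} = 1
So g(7) = 1.
Grundy values for stack D (subtraction set {3, 4}):
g(0) = mex{} = 0
g(1) = mex{} = 0
g(2) = mex{} = 0
g(3) = mex{0} = 1
g(4) = mex{0} = 1
g(5) = mex{0} = 1
g(6) = mex{0,1} = 2
So g(6) = 2.
By the Sprague-Grundy theorem, the Grundy value of a sum of independent games is the XOR of the component values.
Combined value = 0 XOR 1 XOR 1 XOR 2 = 2.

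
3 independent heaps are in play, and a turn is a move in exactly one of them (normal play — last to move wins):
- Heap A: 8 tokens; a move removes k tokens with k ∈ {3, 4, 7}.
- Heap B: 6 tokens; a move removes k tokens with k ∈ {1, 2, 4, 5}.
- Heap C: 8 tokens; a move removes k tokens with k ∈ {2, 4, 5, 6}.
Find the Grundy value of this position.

Build the Grundy sequence for heap A with g(k) = mex{g(k−s) : s ∈ {3, 4, 7}, s ≤ k}:
k:     0  1  2  3  4  5  6  7  8
g(k):  0  0  0  1  1  1  2  2  2
So g(8) = 2.
Grundy values for heap B (subtraction set {1, 2, 4, 5}):
g(0) = mex{} = 0
g(1) = mex{0} = 1
g(2) = mex{0,1} = 2
g(3) = mex{1,2} = 0
g(4) = mex{0,2} = 1
g(5) = mex{0,1} = 2
g(6) = mex{1,2} = 0
So g(6) = 0.
Build the Grundy sequence for heap C with g(k) = mex{g(k−s) : s ∈ {2, 4, 5, 6}, s ≤ k}:
k:     0  1  2  3  4  5  6  7  8
g(k):  0  0  1  1  2  2  3  3  0
So g(8) = 0.
By the Sprague-Grundy theorem, the Grundy value of a sum of independent games is the XOR of the component values.
Combined value = 2 XOR 0 XOR 0 = 2.

2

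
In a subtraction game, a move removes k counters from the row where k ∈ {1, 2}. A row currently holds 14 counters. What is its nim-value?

Compute g(0), g(1), … for moves {1, 2}:
g(0) = mex{} = 0
g(1) = mex{0} = 1
g(2) = mex{0,1} = 2
g(3) = mex{1,2} = 0
g(4) = mex{0,2} = 1
g(5) = mex{0,1} = 2
g(6) = mex{1,2} = 0
g(7) = mex{0,2} = 1
g(8) = mex{0,1} = 2
g(9) = mex{1,2} = 0
g(10) = mex{0,2} = 1
g(11) = mex{0,1} = 2
g(12) = mex{1,2} = 0
g(13) = mex{0,2} = 1
g(14) = mex{0,1} = 2
So g(14) = 2.

2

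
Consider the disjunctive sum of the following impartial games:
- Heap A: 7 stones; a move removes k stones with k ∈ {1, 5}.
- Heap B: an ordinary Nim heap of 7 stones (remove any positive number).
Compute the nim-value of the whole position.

For heap A, compute g(0), g(1), … with moves {1, 5}:
k:     0  1  2  3  4  5  6  7
g(k):  0  1  0  1  0  1  0  1
So g(7) = 1.
Heap B is a plain Nim heap of size 7, so its Grundy value is 7.
The value of a disjunctive sum is the nim-sum of the parts.
Combined value = 1 XOR 7 = 6.

6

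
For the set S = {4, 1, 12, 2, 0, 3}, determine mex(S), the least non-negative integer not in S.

The values 0, 1, 2, 3, 4 are all present; 5 is the first non-negative integer missing from the set.

5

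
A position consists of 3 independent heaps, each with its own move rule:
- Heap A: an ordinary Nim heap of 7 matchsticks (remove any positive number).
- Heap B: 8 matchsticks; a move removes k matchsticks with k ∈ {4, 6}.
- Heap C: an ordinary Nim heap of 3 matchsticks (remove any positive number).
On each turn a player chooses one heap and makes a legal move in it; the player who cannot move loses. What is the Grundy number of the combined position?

6

Heap A is a plain Nim heap of size 7, so its Grundy value is 7.
For heap B, compute g(0), g(1), … with moves {4, 6}:
g(0) = mex{} = 0
g(1) = mex{} = 0
g(2) = mex{} = 0
g(3) = mex{} = 0
g(4) = mex{0} = 1
g(5) = mex{0} = 1
g(6) = mex{0} = 1
g(7) = mex{0} = 1
g(8) = mex{0,1} = 2
So g(8) = 2.
Heap C is a plain Nim heap of size 3, so its Grundy value is 3.
The value of a disjunctive sum is the nim-sum of the parts.
Combined value = 7 ⊕ 2 ⊕ 3 = 6.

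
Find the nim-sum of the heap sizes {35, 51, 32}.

Compute the nim-sum pairwise:
35 XOR 51 = 16
16 XOR 32 = 48

48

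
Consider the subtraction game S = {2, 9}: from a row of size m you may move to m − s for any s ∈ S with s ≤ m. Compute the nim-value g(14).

Compute g(0), g(1), … for moves {2, 9}:
g(0) = mex{} = 0
g(1) = mex{} = 0
g(2) = mex{0} = 1
g(3) = mex{0} = 1
g(4) = mex{1} = 0
g(5) = mex{1} = 0
g(6) = mex{0} = 1
g(7) = mex{0} = 1
g(8) = mex{1} = 0
g(9) = mex{0,1} = 2
g(10) = mex{0} = 1
g(11) = mex{1,2} = 0
g(12) = mex{1} = 0
g(13) = mex{0} = 1
g(14) = mex{0} = 1
So g(14) = 1.

1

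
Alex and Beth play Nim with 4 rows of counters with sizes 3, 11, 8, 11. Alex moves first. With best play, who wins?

Alex wins

Compute the nim-sum pairwise:
3 XOR 11 = 8
8 XOR 8 = 0
0 XOR 11 = 11
The nim-sum is 11 ≠ 0, so this is an N-position: the player to move can win; Alex has a winning move.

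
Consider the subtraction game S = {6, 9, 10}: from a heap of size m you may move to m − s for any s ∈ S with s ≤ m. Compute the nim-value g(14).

2

Grundy values for subtraction set {6, 9, 10}:
k:     0  1  2  3  4  5  6  7  8  9 10 11 12 13 14
g(k):  0  0  0  0  0  0  1  1  1  1  1  1  2  2  2
So g(14) = 2.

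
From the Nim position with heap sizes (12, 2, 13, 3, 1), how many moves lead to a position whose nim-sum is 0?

3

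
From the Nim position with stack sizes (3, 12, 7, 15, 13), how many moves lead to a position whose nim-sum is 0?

3

Write each in binary and XOR column by column:
  0011  (3)
  1100  (12)
  0111  (7)
  1111  (15)
  1101  (13)
  ----
  1010  (10)
The overall nim-sum is X = 10. A stack of size p has a winning move iff p XOR X < p (reduce it to p XOR X).
  3: 3 XOR 10 = 9 ≥ 3 — no move.
  12: 12 XOR 10 = 6 < 12 — winning move (to 6).
  7: 7 XOR 10 = 13 ≥ 7 — no move.
  15: 15 XOR 10 = 5 < 15 — winning move (to 5).
  13: 13 XOR 10 = 7 < 13 — winning move (to 7).
That gives 3 winning moves.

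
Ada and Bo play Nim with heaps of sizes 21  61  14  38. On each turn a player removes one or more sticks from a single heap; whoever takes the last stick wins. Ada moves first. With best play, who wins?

Bo wins

Bitwise XOR of the heap sizes:
  010101  (21)
  111101  (61)
  001110  (14)
  100110  (38)
  ------
  000000  (0)
The nim-sum is 0, so this is a P-position: the player to move is in a losing position under optimal play; Ada is about to move from it and so loses — Bo wins.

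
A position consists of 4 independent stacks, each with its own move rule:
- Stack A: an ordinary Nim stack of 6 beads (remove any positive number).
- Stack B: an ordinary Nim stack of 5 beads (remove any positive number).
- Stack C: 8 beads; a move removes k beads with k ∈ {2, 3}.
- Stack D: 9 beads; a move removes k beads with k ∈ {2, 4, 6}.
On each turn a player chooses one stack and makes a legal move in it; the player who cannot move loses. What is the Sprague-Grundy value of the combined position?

2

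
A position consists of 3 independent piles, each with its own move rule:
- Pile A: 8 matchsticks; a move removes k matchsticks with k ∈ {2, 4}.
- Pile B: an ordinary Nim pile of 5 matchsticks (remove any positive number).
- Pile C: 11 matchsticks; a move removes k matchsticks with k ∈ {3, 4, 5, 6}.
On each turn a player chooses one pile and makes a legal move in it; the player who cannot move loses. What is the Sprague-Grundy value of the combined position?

4

Grundy values for pile A (subtraction set {2, 4}):
k:     0  1  2  3  4  5  6  7  8
g(k):  0  0  1  1  2  2  0  0  1
So g(8) = 1.
Pile B is a plain Nim pile of size 5, so its Grundy value is 5.
Grundy values for pile C (subtraction set {3, 4, 5, 6}):
k:     0  1  2  3  4  5  6  7  8  9 10 11
g(k):  0  0  0  1  1  1  2  2  2  0  0  0
So g(11) = 0.
The value of a disjunctive sum is the nim-sum of the parts.
Combined value = 1 XOR 5 XOR 0 = 4.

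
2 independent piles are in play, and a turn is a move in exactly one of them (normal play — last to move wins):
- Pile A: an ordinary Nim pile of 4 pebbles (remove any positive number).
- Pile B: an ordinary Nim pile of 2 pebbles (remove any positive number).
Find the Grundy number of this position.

6

Pile A is a plain Nim pile of size 4, so its Grundy value is 4.
Pile B is a plain Nim pile of size 2, so its Grundy value is 2.
By the Sprague-Grundy theorem, the Grundy value of a sum of independent games is the XOR of the component values.
Combined value = 4 ⊕ 2 = 6.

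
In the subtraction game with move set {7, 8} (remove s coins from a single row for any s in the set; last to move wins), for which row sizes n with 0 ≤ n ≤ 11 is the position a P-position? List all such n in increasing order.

0, 1, 2, 3, 4, 5, 6

Grundy values for subtraction set {7, 8}:
k:     0  1  2  3  4  5  6  7  8  9 10 11
g(k):  0  0  0  0  0  0  0  1  1  1  1  1
The P-positions (g = 0) in 0..11 are 0, 1, 2, 3, 4, 5, 6.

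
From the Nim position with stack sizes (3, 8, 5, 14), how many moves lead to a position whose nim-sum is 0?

Bitwise XOR of the heap sizes:
  0011  (3)
  1000  (8)
  0101  (5)
  1110  (14)
  ----
  0000  (0)
The nim-sum is already 0, so every move leaves a nonzero nim-sum — there are no winning moves.

0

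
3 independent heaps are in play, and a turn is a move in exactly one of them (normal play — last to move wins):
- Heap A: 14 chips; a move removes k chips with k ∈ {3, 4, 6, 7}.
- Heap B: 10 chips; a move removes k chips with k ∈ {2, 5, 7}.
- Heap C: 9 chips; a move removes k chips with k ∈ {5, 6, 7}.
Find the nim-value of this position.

0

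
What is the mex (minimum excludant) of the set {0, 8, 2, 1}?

3

The values 0, 1, 2 are all present; 3 is the first non-negative integer missing from the set.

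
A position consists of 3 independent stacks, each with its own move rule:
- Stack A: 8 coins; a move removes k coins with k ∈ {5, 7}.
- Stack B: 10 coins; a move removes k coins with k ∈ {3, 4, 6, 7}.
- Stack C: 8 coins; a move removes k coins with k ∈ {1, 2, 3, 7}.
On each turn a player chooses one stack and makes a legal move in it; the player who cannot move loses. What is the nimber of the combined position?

For stack A, compute g(0), g(1), … with moves {5, 7}:
k:     0  1  2  3  4  5  6  7  8
g(k):  0  0  0  0  0  1  1  1  1
So g(8) = 1.
Build the Grundy sequence for stack B with g(k) = mex{g(k−s) : s ∈ {3, 4, 6, 7}, s ≤ k}:
g(0) = mex{} = 0
g(1) = mex{} = 0
g(2) = mex{} = 0
g(3) = mex{0} = 1
g(4) = mex{0} = 1
g(5) = mex{0} = 1
g(6) = mex{0,1} = 2
g(7) = mex{0,1} = 2
g(8) = mex{0,1} = 2
g(9) = mex{0,1,2} = 3
g(10) = mex{1,2} = 0
So g(10) = 0.
Build the Grundy sequence for stack C with g(k) = mex{g(k−s) : s ∈ {1, 2, 3, 7}, s ≤ k}:
k:     0  1  2  3  4  5  6  7  8
g(k):  0  1  2  3  0  1  2  3  0
So g(8) = 0.
The value of a disjunctive sum is the nim-sum of the parts.
Combined value = 1 ⊕ 0 ⊕ 0 = 1.

1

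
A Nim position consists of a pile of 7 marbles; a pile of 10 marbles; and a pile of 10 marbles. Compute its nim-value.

Nim-sum: 7 ⊕ 10 ⊕ 10 = 7.

7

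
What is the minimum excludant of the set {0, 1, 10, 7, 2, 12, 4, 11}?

The values 0, 1, 2 are all present; 3 is the first non-negative integer missing from the set.

3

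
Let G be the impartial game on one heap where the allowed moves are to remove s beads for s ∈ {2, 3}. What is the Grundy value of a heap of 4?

2

Build the Grundy sequence with g(k) = mex{g(k−s) : s ∈ {2, 3}, s ≤ k}:
g(0) = mex{} = 0
g(1) = mex{} = 0
g(2) = mex{0} = 1
g(3) = mex{0} = 1
g(4) = mex{0,1} = 2
So g(4) = 2.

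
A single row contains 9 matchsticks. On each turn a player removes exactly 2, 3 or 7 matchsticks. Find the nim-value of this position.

2

Compute g(0), g(1), … for moves {2, 3, 7}:
k:     0  1  2  3  4  5  6  7  8  9
g(k):  0  0  1  1  2  0  0  1  1  2
So g(9) = 2.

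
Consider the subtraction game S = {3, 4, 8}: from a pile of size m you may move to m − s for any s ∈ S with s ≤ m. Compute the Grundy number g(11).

Build the Grundy sequence with g(k) = mex{g(k−s) : s ∈ {3, 4, 8}, s ≤ k}:
g(0) = mex{} = 0
g(1) = mex{} = 0
g(2) = mex{} = 0
g(3) = mex{0} = 1
g(4) = mex{0} = 1
g(5) = mex{0} = 1
g(6) = mex{0,1} = 2
g(7) = mex{1} = 0
g(8) = mex{0,1} = 2
g(9) = mex{0,1,2} = 3
g(10) = mex{0,2} = 1
g(11) = mex{0,1,2} = 3
So g(11) = 3.

3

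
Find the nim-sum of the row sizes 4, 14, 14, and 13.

9

Compute the nim-sum pairwise:
4 XOR 14 = 10
10 XOR 14 = 4
4 XOR 13 = 9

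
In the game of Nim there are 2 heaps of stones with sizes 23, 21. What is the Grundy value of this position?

2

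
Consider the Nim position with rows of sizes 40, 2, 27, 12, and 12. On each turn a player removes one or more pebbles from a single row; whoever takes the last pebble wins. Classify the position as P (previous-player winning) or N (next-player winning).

Bitwise XOR of the heap sizes:
  101000  (40)
  000010  (2)
  011011  (27)
  001100  (12)
  001100  (12)
  ------
  110001  (49)
The nim-sum is 49 ≠ 0, so this is an N-position: the player to move can win.

N-position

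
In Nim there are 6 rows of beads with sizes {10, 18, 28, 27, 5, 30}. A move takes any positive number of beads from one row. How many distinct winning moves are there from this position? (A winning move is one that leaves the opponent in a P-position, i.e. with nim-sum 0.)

Compute the nim-sum pairwise:
10 ^ 18 = 24
24 ^ 28 = 4
4 ^ 27 = 31
31 ^ 5 = 26
26 ^ 30 = 4
The overall nim-sum is X = 4. A row of size p has a winning move iff p XOR X < p (reduce it to p XOR X).
  10: 10 XOR 4 = 14 ≥ 10 — no move.
  18: 18 XOR 4 = 22 ≥ 18 — no move.
  28: 28 XOR 4 = 24 < 28 — winning move (to 24).
  27: 27 XOR 4 = 31 ≥ 27 — no move.
  5: 5 XOR 4 = 1 < 5 — winning move (to 1).
  30: 30 XOR 4 = 26 < 30 — winning move (to 26).
That gives 3 winning moves.

3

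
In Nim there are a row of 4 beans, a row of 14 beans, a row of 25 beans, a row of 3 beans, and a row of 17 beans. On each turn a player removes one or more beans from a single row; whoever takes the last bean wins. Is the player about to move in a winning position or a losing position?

Winning position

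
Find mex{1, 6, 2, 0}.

3

The values 0, 1, 2 are all present; 3 is the first non-negative integer missing from the set.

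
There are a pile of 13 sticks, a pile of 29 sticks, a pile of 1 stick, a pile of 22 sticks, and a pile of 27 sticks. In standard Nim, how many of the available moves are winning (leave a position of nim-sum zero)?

In binary:
  01101  (13)
  11101  (29)
  00001  (1)
  10110  (22)
  11011  (27)
  -----
  11100  (28)
The overall nim-sum is X = 28. A pile of size p has a winning move iff p XOR X < p (reduce it to p XOR X).
  13: 13 XOR 28 = 17 ≥ 13 — no move.
  29: 29 XOR 28 = 1 < 29 — winning move (to 1).
  1: 1 XOR 28 = 29 ≥ 1 — no move.
  22: 22 XOR 28 = 10 < 22 — winning move (to 10).
  27: 27 XOR 28 = 7 < 27 — winning move (to 7).
That gives 3 winning moves.

3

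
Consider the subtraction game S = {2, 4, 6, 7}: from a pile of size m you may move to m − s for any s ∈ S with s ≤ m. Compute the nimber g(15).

3

Grundy values for subtraction set {2, 4, 6, 7}:
k:     0  1  2  3  4  5  6  7  8  9 10 11 12 13 14 15
g(k):  0  0  1  1  2  2  3  3  4  0  0  1  1  2  2  3
So g(15) = 3.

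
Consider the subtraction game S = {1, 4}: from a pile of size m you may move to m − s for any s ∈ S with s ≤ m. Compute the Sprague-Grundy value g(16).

Grundy values for subtraction set {1, 4}:
k:     0  1  2  3  4  5  6  7  8  9 10 11 12 13 14 15 16
g(k):  0  1  0  1  2  0  1  0  1  2  0  1  0  1  2  0  1
So g(16) = 1.

1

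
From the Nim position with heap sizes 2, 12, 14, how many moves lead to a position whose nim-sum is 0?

Bitwise XOR of the heap sizes:
  0010  (2)
  1100  (12)
  1110  (14)
  ----
  0000  (0)
The nim-sum is already 0, so every move leaves a nonzero nim-sum — there are no winning moves.

0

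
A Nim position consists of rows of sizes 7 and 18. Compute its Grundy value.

Nim-sum: 7 XOR 18 = 21.

21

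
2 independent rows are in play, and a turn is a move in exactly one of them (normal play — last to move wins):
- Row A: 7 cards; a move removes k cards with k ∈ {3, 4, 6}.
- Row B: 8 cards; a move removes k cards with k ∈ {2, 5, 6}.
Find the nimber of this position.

2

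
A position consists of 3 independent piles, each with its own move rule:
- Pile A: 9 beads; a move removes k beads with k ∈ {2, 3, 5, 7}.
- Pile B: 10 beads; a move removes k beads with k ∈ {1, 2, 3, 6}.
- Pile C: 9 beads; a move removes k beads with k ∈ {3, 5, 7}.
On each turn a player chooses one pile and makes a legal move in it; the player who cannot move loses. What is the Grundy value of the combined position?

1

Build the Grundy sequence for pile A with g(k) = mex{g(k−s) : s ∈ {2, 3, 5, 7}, s ≤ k}:
k:     0  1  2  3  4  5  6  7  8  9
g(k):  0  0  1  1  2  2  3  3  4  0
So g(9) = 0.
Grundy values for pile B (subtraction set {1, 2, 3, 6}):
g(0) = mex{} = 0
g(1) = mex{0} = 1
g(2) = mex{0,1} = 2
g(3) = mex{0,1,2} = 3
g(4) = mex{1,2,3} = 0
g(5) = mex{0,2,3} = 1
g(6) = mex{0,1,3} = 2
g(7) = mex{0,1,2} = 3
g(8) = mex{1,2,3} = 0
g(9) = mex{0,2,3} = 1
g(10) = mex{0,1,3} = 2
So g(10) = 2.
For pile C, compute g(0), g(1), … with moves {3, 5, 7}:
k:     0  1  2  3  4  5  6  7  8  9
g(k):  0  0  0  1  1  1  2  2  2  3
So g(9) = 3.
The value of a disjunctive sum is the nim-sum of the parts.
Combined value = 0 ⊕ 2 ⊕ 3 = 1.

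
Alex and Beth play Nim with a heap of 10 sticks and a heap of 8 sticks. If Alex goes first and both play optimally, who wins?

Alex wins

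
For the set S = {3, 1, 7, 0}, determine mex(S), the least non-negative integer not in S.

2

The values 0, 1 are all present; 2 is the first non-negative integer missing from the set.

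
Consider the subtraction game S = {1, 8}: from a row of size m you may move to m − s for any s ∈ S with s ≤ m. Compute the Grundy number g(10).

Build the Grundy sequence with g(k) = mex{g(k−s) : s ∈ {1, 8}, s ≤ k}:
k:     0  1  2  3  4  5  6  7  8  9 10
g(k):  0  1  0  1  0  1  0  1  2  0  1
So g(10) = 1.

1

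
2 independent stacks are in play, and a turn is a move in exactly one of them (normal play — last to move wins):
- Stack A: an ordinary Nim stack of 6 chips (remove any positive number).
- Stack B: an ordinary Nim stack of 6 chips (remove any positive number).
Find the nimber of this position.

0

Stack A is a plain Nim stack of size 6, so its Grundy value is 6.
Stack B is a plain Nim stack of size 6, so its Grundy value is 6.
The value of a disjunctive sum is the nim-sum of the parts.
Combined value = 6 XOR 6 = 0.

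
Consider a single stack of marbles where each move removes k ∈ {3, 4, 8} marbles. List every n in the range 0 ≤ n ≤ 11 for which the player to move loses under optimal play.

Compute g(0), g(1), … for moves {3, 4, 8}:
k:     0  1  2  3  4  5  6  7  8  9 10 11
g(k):  0  0  0  1  1  1  2  0  2  3  1  3
The P-positions (g = 0) in 0..11 are 0, 1, 2, 7.

0, 1, 2, 7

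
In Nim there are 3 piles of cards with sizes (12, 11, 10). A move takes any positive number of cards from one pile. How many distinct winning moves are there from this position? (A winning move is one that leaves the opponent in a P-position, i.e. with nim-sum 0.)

3

Write each in binary and XOR column by column:
  1100  (12)
  1011  (11)
  1010  (10)
  ----
  1101  (13)
The overall nim-sum is X = 13. A pile of size p has a winning move iff p XOR X < p (reduce it to p XOR X).
  12: 12 XOR 13 = 1 < 12 — winning move (to 1).
  11: 11 XOR 13 = 6 < 11 — winning move (to 6).
  10: 10 XOR 13 = 7 < 10 — winning move (to 7).
That gives 3 winning moves.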